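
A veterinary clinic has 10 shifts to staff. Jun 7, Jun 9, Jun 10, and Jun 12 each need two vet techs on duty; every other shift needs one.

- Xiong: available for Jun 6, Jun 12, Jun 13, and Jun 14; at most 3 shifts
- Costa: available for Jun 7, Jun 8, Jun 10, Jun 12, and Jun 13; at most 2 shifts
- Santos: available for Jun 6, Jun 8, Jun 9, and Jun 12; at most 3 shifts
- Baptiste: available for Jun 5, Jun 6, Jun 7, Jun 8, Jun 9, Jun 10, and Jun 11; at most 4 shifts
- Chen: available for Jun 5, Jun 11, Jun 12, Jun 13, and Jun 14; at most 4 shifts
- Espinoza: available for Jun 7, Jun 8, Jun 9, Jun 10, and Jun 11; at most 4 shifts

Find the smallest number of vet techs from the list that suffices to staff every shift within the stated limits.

14 slots to fill and no one can take more than 4, so at least ⌈14/4⌉ = 4 vet techs are needed.
Xiong, Santos, Baptiste, and Espinoza alone can cover everything: Jun 5→Baptiste, Jun 6→Santos, Jun 7→Baptiste+Espinoza, Jun 8→Espinoza, Jun 9→Santos+Espinoza, Jun 10→Baptiste+Espinoza, Jun 11→Baptiste, Jun 12→Xiong+Santos, Jun 13→Xiong, Jun 14→Xiong.

4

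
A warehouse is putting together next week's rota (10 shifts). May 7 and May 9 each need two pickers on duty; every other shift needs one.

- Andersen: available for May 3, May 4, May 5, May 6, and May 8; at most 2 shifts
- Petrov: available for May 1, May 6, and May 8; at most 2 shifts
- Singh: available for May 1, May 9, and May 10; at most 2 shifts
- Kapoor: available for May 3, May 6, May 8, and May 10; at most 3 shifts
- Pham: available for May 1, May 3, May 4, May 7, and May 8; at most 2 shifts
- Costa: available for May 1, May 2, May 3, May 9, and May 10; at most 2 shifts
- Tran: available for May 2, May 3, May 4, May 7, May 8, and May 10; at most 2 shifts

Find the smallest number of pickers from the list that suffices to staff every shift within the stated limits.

6

12 slots to fill and no one can take more than 3, so at least ⌈12/3⌉ = 4 pickers are needed.
Any 5 pickers together have capacity at most 3+2+2+2+2 = 11 < 12 slots, so 5 can never suffice.
Andersen, Petrov, Singh, Pham, Costa, and Tran alone can cover everything: May 1→Petrov, May 2→Costa, May 3→Tran, May 4→Pham, May 5→Andersen, May 6→Andersen, May 7→Pham+Tran, May 8→Petrov, May 9→Singh+Costa, May 10→Singh.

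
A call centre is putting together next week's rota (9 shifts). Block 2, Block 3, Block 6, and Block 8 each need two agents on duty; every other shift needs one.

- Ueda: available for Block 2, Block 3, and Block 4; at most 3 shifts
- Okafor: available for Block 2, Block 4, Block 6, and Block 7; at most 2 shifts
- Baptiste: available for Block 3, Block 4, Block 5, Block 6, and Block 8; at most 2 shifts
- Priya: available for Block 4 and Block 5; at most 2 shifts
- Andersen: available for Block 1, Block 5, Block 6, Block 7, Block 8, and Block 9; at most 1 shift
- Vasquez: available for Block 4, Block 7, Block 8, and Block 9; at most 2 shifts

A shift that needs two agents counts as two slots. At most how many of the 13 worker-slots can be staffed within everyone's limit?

Total capacity across all agents is 3+2+2+2+1+2 = 12, and 13 slots are needed, so at most 12 can be filled.
Shifts {Block 1, Block 3, Block 6, Block 8} need 7 slots but only Ueda, Okafor, Baptiste, Andersen, and Vasquez are available for them, supplying at most 6 — so at least 1 slot must go unfilled.
An assignment achieving 11: Block 1→Andersen, Block 2→Ueda+Okafor, Block 3→Ueda+Baptiste, Block 4→Ueda, Block 5→Priya, Block 6→Okafor+Baptiste, Block 7→Vasquez, Block 9→Vasquez.
Loads: Ueda 3/3, Okafor 2/2, Baptiste 2/2, Priya 1/2, Andersen 1/1, Vasquez 2/2.

11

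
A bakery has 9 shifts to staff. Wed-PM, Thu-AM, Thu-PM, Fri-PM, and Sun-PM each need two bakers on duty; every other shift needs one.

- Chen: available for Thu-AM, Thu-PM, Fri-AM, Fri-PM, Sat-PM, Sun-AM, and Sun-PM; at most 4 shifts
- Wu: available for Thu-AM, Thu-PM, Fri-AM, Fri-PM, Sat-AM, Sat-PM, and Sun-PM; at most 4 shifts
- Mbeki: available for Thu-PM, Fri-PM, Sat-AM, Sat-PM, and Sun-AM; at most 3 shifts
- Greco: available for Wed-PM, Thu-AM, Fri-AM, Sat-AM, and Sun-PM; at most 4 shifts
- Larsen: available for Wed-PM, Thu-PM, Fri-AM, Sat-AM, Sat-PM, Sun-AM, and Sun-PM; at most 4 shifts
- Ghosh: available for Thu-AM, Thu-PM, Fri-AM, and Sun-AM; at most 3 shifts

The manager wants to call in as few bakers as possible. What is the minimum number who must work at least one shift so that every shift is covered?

4

14 slots to fill and no one can take more than 4, so at least ⌈14/4⌉ = 4 bakers are needed.
Chen, Wu, Greco, and Larsen alone can cover everything: Wed-PM→Greco+Larsen, Thu-AM→Chen+Wu, Thu-PM→Chen+Wu, Fri-AM→Greco, Fri-PM→Chen+Wu, Sat-AM→Wu, Sat-PM→Larsen, Sun-AM→Chen, Sun-PM→Greco+Larsen.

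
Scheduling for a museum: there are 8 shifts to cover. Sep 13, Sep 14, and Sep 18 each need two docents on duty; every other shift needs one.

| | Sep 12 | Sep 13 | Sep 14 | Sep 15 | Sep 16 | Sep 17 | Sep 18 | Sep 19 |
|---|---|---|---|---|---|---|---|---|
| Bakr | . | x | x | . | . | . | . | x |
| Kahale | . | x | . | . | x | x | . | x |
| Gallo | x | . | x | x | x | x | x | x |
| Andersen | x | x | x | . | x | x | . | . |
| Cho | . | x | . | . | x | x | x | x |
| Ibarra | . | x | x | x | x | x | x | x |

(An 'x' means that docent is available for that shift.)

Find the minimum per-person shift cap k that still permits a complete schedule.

2

With 6 docents and 11 worker-slots to fill, someone must work at least ⌈11/6⌉ = 2 shifts, so k ≥ 2.
k = 2 works: Sep 12→Gallo, Sep 13→Andersen+Cho, Sep 14→Bakr+Andersen, Sep 15→Gallo, Sep 16→Kahale, Sep 17→Kahale, Sep 18→Cho+Ibarra, Sep 19→Bakr.
Loads: Bakr 2, Kahale 2, Gallo 2, Andersen 2, Cho 2, Ibarra 1 — all ≤ 2.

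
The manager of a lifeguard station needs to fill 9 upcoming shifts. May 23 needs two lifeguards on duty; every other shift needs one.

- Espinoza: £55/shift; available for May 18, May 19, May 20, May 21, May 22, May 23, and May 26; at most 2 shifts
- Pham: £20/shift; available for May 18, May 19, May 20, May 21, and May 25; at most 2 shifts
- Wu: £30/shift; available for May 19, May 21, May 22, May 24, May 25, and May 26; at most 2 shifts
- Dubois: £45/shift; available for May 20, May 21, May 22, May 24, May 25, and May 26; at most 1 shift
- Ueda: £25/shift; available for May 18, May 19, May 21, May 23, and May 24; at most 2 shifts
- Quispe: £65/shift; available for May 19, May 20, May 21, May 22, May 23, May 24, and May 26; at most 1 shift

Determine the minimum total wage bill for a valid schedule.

£370

Picking the cheapest available lifeguard for each shift independently would cost £265, but that ignores the shift limits.
An optimal schedule: May 18→Espinoza, May 19→Ueda, May 20→Pham, May 21→Quispe, May 22→Wu, May 23→Espinoza+Ueda, May 24→Wu, May 25→Pham, May 26→Dubois.
Total: 55 + 25 + 20 + 65 + 30 + 55 + 25 + 30 + 20 + 45 = £370.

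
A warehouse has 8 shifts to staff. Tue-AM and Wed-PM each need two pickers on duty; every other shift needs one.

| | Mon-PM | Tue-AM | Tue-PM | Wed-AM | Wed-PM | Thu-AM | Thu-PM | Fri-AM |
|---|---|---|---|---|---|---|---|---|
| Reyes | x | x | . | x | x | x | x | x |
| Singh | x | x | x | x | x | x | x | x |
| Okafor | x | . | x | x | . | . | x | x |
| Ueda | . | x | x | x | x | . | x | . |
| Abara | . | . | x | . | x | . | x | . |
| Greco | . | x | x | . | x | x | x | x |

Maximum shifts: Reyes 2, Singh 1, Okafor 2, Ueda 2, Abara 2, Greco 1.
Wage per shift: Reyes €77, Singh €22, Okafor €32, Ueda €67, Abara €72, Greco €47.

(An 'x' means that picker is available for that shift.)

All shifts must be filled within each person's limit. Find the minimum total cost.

€565

Picking the cheapest available picker for each shift independently would cost €270, but that ignores the shift limits.
An optimal schedule: Mon-PM→Reyes, Tue-AM→Ueda+Greco, Tue-PM→Okafor, Wed-AM→Singh, Wed-PM→Ueda+Abara, Thu-AM→Reyes, Thu-PM→Abara, Fri-AM→Okafor.
Total: 77 + 67 + 47 + 32 + 22 + 67 + 72 + 77 + 72 + 32 = €565.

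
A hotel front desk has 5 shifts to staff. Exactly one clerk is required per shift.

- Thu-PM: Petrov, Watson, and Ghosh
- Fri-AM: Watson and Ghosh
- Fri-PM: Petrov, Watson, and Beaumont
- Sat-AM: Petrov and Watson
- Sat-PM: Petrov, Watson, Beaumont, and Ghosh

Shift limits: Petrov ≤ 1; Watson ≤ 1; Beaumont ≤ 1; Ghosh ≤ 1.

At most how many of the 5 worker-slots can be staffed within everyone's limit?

Total capacity across all clerks is 1+1+1+1 = 4, and 5 slots are needed, so at most 4 can be filled.
An assignment achieving 4: Thu-PM→Ghosh, Fri-AM→Watson, Fri-PM→Beaumont, Sat-AM→Petrov.
Loads: Petrov 1/1, Watson 1/1, Beaumont 1/1, Ghosh 1/1.

4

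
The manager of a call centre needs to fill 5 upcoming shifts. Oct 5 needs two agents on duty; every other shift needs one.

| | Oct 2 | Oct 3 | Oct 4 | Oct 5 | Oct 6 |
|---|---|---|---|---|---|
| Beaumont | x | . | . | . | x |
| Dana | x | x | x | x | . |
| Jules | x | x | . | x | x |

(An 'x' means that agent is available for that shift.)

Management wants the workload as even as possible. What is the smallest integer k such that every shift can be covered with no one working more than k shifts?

2

With 3 agents and 6 worker-slots to fill, someone must work at least ⌈6/3⌉ = 2 shifts, so k ≥ 2.
k = 2 works: Oct 2→Beaumont, Oct 3→Jules, Oct 4→Dana, Oct 5→Dana+Jules, Oct 6→Beaumont.
Loads: Beaumont 2, Dana 2, Jules 2 — all ≤ 2.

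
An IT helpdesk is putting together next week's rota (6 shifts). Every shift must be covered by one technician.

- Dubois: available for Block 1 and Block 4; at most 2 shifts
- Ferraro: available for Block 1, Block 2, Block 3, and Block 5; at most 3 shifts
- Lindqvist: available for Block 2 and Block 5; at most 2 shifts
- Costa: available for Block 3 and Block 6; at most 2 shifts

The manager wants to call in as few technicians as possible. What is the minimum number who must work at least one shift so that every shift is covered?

3

6 slots to fill and no one can take more than 3, so at least ⌈6/3⌉ = 2 technicians are needed.
Any 2 technicians together have capacity at most 3+2 = 5 < 6 slots, so 2 can never suffice.
Dubois, Ferraro, and Costa alone can cover everything: Block 1→Dubois, Block 2→Ferraro, Block 3→Ferraro, Block 4→Dubois, Block 5→Ferraro, Block 6→Costa.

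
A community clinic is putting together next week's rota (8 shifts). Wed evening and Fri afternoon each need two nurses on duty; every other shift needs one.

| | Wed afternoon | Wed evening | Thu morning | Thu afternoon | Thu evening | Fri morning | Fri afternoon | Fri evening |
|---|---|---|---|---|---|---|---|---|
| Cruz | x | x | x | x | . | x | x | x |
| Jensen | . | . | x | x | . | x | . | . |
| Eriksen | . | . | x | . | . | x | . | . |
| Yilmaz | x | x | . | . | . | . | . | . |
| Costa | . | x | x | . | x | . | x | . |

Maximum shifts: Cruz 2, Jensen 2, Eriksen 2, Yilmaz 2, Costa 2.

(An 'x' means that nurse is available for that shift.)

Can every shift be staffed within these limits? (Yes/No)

Total capacity is 10 and 10 slots are needed, so capacity alone doesn't rule it out.
Shifts {Wed evening, Thu evening, Fri afternoon, Fri evening} need 6 worker-slots in total, but the nurses available for any of those shifts (Cruz, Yilmaz, and Costa) can supply at most 5 among them. So no valid schedule exists.

No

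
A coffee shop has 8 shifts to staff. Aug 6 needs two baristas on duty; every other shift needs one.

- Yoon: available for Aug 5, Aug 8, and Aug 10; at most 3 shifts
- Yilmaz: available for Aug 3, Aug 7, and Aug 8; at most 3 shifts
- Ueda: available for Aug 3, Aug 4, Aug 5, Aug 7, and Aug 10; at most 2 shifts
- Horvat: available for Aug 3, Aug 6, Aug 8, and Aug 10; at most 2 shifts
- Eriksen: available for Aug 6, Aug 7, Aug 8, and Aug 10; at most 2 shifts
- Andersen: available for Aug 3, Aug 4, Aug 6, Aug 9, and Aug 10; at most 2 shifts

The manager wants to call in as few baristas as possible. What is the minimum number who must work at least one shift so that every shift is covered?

9 slots to fill and no one can take more than 3, so at least ⌈9/3⌉ = 3 baristas are needed.
Any 3 baristas together have capacity at most 3+3+2 = 8 < 9 slots, so 3 can never suffice.
Yoon, Ueda, Horvat, and Andersen alone can cover everything: Aug 3→Horvat, Aug 4→Ueda, Aug 5→Yoon, Aug 6→Horvat+Andersen, Aug 7→Ueda, Aug 8→Yoon, Aug 9→Andersen, Aug 10→Yoon.

4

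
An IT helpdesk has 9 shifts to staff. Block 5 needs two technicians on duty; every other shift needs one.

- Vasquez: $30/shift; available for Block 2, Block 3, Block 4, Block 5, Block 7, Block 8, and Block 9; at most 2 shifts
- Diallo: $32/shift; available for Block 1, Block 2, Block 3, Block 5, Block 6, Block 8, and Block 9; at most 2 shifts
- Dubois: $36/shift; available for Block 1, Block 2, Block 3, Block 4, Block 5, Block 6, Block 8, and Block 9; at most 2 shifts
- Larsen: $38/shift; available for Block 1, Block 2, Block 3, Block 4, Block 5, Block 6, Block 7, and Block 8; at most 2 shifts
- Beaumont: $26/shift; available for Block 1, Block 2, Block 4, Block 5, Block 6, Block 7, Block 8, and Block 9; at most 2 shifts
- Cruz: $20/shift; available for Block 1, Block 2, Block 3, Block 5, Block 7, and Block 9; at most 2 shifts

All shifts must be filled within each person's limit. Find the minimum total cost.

Picking the cheapest available technician for each shift independently would cost $224, but that ignores the shift limits.
An optimal schedule: Block 1→Cruz, Block 2→Dubois, Block 3→Vasquez, Block 4→Beaumont, Block 5→Diallo+Dubois, Block 6→Beaumont, Block 7→Cruz, Block 8→Vasquez, Block 9→Diallo.
Total: 20 + 36 + 30 + 26 + 32 + 36 + 26 + 20 + 30 + 32 = $288.

$288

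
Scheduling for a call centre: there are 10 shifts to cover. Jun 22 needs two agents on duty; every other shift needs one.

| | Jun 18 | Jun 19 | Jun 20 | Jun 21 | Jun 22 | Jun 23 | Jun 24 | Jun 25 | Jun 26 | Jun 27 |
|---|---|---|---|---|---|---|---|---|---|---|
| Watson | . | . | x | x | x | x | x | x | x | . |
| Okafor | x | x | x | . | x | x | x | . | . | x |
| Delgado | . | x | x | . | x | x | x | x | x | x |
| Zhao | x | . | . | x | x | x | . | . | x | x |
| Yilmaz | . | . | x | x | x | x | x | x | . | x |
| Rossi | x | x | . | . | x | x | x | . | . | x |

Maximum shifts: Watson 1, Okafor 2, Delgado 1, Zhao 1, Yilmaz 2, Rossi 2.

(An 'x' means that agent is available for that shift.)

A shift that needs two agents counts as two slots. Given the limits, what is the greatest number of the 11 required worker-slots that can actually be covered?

Total capacity across all agents is 1+2+1+1+2+2 = 9, and 11 slots are needed, so at most 9 can be filled.
An assignment achieving 9: Jun 18→Okafor, Jun 19→Okafor, Jun 20→Yilmaz, Jun 21→Watson, Jun 22→Rossi, Jun 24→Yilmaz, Jun 25→Delgado, Jun 26→Zhao, Jun 27→Rossi.
Loads: Watson 1/1, Okafor 2/2, Delgado 1/1, Zhao 1/1, Yilmaz 2/2, Rossi 2/2.

9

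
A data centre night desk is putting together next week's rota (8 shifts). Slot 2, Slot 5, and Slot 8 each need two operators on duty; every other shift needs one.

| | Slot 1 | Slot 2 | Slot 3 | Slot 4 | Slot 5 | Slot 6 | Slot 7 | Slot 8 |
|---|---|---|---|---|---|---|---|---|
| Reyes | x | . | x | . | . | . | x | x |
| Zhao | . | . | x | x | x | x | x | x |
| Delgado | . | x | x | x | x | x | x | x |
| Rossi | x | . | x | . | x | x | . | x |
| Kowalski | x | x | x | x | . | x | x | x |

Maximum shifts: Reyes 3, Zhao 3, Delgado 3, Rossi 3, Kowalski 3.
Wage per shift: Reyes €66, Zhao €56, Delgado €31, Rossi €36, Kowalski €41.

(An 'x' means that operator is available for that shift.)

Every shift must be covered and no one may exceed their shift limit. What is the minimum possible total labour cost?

€436

Slot 2 can only be covered by Delgado and Kowalski, so that assignment is forced.
Picking the cheapest available operator for each shift independently would cost €366, but that ignores the shift limits.
An optimal schedule: Slot 1→Rossi, Slot 2→Delgado+Kowalski, Slot 3→Zhao, Slot 4→Delgado, Slot 5→Delgado+Rossi, Slot 6→Rossi, Slot 7→Kowalski, Slot 8→Kowalski+Zhao.
Total: 36 + 31 + 41 + 56 + 31 + 31 + 36 + 36 + 41 + 41 + 56 = €436.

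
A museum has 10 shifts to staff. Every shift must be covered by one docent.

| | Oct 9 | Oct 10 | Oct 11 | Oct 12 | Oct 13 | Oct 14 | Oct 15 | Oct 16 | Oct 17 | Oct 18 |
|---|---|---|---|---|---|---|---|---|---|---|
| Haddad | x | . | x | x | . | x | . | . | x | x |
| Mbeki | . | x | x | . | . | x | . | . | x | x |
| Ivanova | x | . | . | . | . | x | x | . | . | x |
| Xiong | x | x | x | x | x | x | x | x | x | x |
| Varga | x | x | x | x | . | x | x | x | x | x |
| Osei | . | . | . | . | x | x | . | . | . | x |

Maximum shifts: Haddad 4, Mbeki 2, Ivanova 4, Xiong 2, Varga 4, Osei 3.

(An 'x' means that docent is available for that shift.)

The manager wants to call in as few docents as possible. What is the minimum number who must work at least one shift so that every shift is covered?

3

10 slots to fill and no one can take more than 4, so at least ⌈10/4⌉ = 3 docents are needed.
Haddad, Xiong, and Varga alone can cover everything: Oct 9→Haddad, Oct 10→Xiong, Oct 11→Haddad, Oct 12→Haddad, Oct 13→Xiong, Oct 14→Haddad, Oct 15→Varga, Oct 16→Varga, Oct 17→Varga, Oct 18→Varga.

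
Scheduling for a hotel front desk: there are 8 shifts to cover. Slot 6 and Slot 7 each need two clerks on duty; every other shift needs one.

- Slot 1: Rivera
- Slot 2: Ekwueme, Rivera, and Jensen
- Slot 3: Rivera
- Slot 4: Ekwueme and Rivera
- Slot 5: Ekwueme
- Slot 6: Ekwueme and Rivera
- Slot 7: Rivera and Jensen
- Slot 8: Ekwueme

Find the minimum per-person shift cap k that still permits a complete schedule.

With 3 clerks and 10 worker-slots to fill, someone must work at least ⌈10/3⌉ = 4 shifts, so k ≥ 4.
k = 4 works: Slot 1→Rivera, Slot 2→Jensen, Slot 3→Rivera, Slot 4→Ekwueme, Slot 5→Ekwueme, Slot 6→Ekwueme+Rivera, Slot 7→Rivera+Jensen, Slot 8→Ekwueme.
Loads: Ekwueme 4, Rivera 4, Jensen 2 — all ≤ 4.

4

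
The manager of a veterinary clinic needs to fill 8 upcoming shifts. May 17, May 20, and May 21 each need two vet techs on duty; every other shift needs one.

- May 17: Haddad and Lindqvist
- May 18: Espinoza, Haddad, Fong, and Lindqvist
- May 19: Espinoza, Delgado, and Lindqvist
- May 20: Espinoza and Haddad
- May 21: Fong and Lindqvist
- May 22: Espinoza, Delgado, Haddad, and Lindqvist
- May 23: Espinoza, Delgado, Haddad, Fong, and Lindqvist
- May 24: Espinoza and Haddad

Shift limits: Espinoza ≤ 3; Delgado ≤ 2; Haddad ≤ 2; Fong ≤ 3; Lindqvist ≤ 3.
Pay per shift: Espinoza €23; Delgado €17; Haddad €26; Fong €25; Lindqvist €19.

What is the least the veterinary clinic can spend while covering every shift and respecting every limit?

€237

May 17 can only be covered by Haddad and Lindqvist, so that assignment is forced.
May 20 can only be covered by Espinoza and Haddad, so that assignment is forced.
May 21 can only be covered by Fong and Lindqvist, so that assignment is forced.
Picking the cheapest available vet tech for each shift independently would cost €231, but that ignores the shift limits.
An optimal schedule: May 17→Lindqvist+Haddad, May 18→Lindqvist, May 19→Delgado, May 20→Espinoza+Haddad, May 21→Lindqvist+Fong, May 22→Delgado, May 23→Espinoza, May 24→Espinoza.
Total: 19 + 26 + 19 + 17 + 23 + 26 + 19 + 25 + 17 + 23 + 23 = €237.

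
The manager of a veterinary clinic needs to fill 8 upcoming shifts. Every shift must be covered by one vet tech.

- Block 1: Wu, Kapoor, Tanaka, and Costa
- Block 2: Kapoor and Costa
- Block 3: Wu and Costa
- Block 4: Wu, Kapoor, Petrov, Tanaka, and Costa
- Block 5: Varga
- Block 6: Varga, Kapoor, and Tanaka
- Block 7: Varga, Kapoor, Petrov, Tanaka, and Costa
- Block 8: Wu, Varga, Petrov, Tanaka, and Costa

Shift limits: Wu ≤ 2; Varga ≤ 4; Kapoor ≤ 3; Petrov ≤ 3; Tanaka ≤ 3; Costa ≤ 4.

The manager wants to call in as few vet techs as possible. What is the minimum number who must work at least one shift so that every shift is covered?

8 slots to fill and no one can take more than 4, so at least ⌈8/4⌉ = 2 vet techs are needed.
Varga and Costa alone can cover everything: Block 1→Costa, Block 2→Costa, Block 3→Costa, Block 4→Costa, Block 5→Varga, Block 6→Varga, Block 7→Varga, Block 8→Varga.

2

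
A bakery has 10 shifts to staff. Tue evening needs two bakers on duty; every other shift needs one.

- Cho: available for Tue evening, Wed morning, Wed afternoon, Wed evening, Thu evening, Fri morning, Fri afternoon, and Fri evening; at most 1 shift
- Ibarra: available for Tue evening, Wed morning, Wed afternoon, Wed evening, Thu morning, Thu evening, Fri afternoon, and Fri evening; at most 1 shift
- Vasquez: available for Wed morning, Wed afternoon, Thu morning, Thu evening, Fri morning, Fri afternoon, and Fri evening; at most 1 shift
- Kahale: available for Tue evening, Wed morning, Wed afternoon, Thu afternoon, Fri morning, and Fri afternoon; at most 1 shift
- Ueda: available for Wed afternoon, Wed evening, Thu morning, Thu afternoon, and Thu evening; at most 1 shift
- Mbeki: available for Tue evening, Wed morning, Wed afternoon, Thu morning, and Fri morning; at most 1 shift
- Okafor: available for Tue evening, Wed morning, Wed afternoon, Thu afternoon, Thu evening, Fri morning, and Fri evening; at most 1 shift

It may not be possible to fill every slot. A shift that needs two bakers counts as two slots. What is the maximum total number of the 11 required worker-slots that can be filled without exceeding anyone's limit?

Total capacity across all bakers is 1+1+1+1+1+1+1 = 7, and 11 slots are needed, so at most 7 can be filled.
An assignment achieving 7: Tue evening→Mbeki, Wed evening→Cho, Thu morning→Ibarra, Thu afternoon→Kahale, Thu evening→Ueda, Fri afternoon→Vasquez, Fri evening→Okafor.
Loads: Cho 1/1, Ibarra 1/1, Vasquez 1/1, Kahale 1/1, Ueda 1/1, Mbeki 1/1, Okafor 1/1.

7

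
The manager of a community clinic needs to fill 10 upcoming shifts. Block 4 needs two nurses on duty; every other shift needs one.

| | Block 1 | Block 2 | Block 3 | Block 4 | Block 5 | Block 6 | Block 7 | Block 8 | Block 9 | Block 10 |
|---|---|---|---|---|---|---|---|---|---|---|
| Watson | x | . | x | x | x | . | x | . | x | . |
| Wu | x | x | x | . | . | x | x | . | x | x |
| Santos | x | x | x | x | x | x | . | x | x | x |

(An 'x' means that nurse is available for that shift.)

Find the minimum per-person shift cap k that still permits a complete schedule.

With 3 nurses and 11 worker-slots to fill, someone must work at least ⌈11/3⌉ = 4 shifts, so k ≥ 4.
k = 4 works: Block 1→Watson, Block 2→Wu, Block 3→Wu, Block 4→Watson+Santos, Block 5→Watson, Block 6→Wu, Block 7→Watson, Block 8→Santos, Block 9→Santos, Block 10→Wu.
Loads: Watson 4, Wu 4, Santos 3 — all ≤ 4.

4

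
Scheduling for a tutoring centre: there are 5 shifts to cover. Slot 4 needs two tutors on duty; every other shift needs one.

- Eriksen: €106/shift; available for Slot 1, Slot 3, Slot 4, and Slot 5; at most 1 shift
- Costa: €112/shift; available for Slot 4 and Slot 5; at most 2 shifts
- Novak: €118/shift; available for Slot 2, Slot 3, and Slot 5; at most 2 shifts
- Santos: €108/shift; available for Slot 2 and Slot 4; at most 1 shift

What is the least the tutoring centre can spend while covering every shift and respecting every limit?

€674

Slot 1 can only be covered by Eriksen, so that assignment is forced.
Picking the cheapest available tutor for each shift independently would cost €640, but that ignores the shift limits.
An optimal schedule: Slot 1→Eriksen, Slot 2→Novak, Slot 3→Novak, Slot 4→Costa+Santos, Slot 5→Costa.
Total: 106 + 118 + 118 + 112 + 108 + 112 = €674.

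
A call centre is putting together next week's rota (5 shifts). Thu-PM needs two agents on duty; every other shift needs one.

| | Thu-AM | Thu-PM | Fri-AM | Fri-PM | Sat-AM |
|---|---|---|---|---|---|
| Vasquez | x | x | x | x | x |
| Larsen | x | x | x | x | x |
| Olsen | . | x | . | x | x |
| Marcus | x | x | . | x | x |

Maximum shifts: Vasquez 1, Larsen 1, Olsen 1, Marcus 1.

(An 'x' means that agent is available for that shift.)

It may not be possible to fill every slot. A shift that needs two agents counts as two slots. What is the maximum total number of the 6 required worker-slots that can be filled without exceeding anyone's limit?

4

Total capacity across all agents is 1+1+1+1 = 4, and 6 slots are needed, so at most 4 can be filled.
An assignment achieving 4: Thu-AM→Larsen, Thu-PM→Olsen+Marcus, Fri-AM→Vasquez.
Loads: Vasquez 1/1, Larsen 1/1, Olsen 1/1, Marcus 1/1.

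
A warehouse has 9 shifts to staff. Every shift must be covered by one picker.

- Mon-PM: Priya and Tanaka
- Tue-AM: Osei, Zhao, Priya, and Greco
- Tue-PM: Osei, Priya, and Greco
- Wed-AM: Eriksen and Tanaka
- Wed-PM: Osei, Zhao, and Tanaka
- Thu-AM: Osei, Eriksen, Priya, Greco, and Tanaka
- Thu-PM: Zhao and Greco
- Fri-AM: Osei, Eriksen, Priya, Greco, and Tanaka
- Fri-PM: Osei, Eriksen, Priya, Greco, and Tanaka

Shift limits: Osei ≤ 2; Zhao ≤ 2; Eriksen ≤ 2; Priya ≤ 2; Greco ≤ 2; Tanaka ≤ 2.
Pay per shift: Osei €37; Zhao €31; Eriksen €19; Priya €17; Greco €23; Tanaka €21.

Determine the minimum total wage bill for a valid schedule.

€191

Picking the cheapest available picker for each shift independently would cost €165, but that ignores the shift limits.
An optimal schedule: Mon-PM→Priya, Tue-AM→Zhao, Tue-PM→Priya, Wed-AM→Eriksen, Wed-PM→Tanaka, Thu-AM→Eriksen, Thu-PM→Greco, Fri-AM→Tanaka, Fri-PM→Greco.
Total: 17 + 31 + 17 + 19 + 21 + 19 + 23 + 21 + 23 = €191.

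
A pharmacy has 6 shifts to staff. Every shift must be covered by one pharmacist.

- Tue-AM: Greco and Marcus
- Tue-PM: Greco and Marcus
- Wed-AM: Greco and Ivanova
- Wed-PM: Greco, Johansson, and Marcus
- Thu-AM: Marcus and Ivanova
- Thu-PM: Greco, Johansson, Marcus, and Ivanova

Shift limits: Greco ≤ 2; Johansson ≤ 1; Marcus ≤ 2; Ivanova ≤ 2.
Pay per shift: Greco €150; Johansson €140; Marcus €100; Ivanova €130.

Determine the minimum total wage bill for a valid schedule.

Picking the cheapest available pharmacist for each shift independently would cost €630, but that ignores the shift limits.
An optimal schedule: Tue-AM→Marcus, Tue-PM→Marcus, Wed-AM→Ivanova, Wed-PM→Johansson, Thu-AM→Ivanova, Thu-PM→Greco.
Total: 100 + 100 + 130 + 140 + 130 + 150 = €750.

€750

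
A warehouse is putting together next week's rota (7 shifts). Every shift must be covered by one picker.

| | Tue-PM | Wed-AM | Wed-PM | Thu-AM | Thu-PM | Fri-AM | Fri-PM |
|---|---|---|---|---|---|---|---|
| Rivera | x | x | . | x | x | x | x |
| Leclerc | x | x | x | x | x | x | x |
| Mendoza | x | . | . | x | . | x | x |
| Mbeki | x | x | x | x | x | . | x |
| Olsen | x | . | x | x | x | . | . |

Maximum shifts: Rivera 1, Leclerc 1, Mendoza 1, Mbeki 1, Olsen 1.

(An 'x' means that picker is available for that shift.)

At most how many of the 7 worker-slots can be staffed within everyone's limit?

Total capacity across all pickers is 1+1+1+1+1 = 5, and 7 slots are needed, so at most 5 can be filled.
An assignment achieving 5: Tue-PM→Olsen, Wed-AM→Rivera, Wed-PM→Leclerc, Thu-PM→Mbeki, Fri-AM→Mendoza.
Loads: Rivera 1/1, Leclerc 1/1, Mendoza 1/1, Mbeki 1/1, Olsen 1/1.

5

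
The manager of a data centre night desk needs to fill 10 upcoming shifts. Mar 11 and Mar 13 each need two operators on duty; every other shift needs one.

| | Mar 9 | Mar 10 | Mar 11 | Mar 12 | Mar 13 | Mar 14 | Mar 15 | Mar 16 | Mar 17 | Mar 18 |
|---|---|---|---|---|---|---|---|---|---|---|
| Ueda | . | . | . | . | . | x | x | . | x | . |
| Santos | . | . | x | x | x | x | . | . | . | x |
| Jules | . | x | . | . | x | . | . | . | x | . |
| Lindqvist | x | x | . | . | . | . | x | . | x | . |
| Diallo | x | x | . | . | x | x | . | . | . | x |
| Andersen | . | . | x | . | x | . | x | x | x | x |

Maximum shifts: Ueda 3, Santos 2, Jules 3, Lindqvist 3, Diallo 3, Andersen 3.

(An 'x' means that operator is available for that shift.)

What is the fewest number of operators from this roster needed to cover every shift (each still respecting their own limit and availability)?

12 slots to fill and no one can take more than 3, so at least ⌈12/3⌉ = 4 operators are needed.
No set of 4 operators can cover every shift (each such set leaves at least one shift with no one available or exceeds a cap).
Ueda, Santos, Jules, Diallo, and Andersen alone can cover everything: Mar 9→Diallo, Mar 10→Jules, Mar 11→Santos+Andersen, Mar 12→Santos, Mar 13→Jules+Diallo, Mar 14→Ueda, Mar 15→Ueda, Mar 16→Andersen, Mar 17→Ueda, Mar 18→Diallo.

5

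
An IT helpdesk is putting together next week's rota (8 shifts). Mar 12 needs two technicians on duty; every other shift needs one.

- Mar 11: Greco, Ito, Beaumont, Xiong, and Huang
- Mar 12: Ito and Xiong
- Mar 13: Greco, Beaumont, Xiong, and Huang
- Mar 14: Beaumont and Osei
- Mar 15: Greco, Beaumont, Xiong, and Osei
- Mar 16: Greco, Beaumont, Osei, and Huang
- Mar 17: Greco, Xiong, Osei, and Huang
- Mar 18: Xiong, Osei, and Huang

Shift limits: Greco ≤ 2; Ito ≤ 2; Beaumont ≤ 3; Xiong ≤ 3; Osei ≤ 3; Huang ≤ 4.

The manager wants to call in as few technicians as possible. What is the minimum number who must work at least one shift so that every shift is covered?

9 slots to fill and no one can take more than 4, so at least ⌈9/4⌉ = 3 technicians are needed.
No set of 3 technicians can cover every shift (each such set leaves at least one shift with no one available or exceeds a cap).
Greco, Ito, Beaumont, and Xiong alone can cover everything: Mar 11→Ito, Mar 12→Ito+Xiong, Mar 13→Beaumont, Mar 14→Beaumont, Mar 15→Beaumont, Mar 16→Greco, Mar 17→Greco, Mar 18→Xiong.

4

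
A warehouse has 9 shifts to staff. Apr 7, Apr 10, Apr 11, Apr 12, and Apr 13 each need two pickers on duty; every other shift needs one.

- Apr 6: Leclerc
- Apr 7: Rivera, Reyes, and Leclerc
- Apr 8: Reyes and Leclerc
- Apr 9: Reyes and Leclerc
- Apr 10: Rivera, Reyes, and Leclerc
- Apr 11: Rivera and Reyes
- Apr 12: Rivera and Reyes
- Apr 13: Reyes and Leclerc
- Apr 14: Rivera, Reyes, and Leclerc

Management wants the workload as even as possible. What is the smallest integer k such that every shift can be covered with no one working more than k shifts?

5

With 3 pickers and 14 worker-slots to fill, someone must work at least ⌈14/3⌉ = 5 shifts, so k ≥ 5.
k = 5 works: Apr 6→Leclerc, Apr 7→Rivera+Leclerc, Apr 8→Reyes, Apr 9→Reyes, Apr 10→Rivera+Leclerc, Apr 11→Rivera+Reyes, Apr 12→Rivera+Reyes, Apr 13→Reyes+Leclerc, Apr 14→Rivera.
Loads: Rivera 5, Reyes 5, Leclerc 4 — all ≤ 5.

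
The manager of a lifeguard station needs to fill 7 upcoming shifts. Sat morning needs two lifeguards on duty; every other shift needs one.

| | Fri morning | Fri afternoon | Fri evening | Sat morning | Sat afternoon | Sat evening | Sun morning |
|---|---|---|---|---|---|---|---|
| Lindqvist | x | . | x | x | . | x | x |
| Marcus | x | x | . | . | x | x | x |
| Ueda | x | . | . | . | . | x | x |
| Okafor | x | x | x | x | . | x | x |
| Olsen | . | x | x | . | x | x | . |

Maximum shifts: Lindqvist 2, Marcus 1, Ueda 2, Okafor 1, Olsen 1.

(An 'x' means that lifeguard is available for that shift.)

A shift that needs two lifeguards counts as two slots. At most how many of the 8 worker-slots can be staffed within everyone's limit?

7

Total capacity across all lifeguards is 2+1+2+1+1 = 7, and 8 slots are needed, so at most 7 can be filled.
An assignment achieving 7: Fri morning→Ueda, Fri afternoon→Olsen, Fri evening→Lindqvist, Sat morning→Lindqvist+Okafor, Sat afternoon→Marcus, Sun morning→Ueda.
Loads: Lindqvist 2/2, Marcus 1/1, Ueda 2/2, Okafor 1/1, Olsen 1/1.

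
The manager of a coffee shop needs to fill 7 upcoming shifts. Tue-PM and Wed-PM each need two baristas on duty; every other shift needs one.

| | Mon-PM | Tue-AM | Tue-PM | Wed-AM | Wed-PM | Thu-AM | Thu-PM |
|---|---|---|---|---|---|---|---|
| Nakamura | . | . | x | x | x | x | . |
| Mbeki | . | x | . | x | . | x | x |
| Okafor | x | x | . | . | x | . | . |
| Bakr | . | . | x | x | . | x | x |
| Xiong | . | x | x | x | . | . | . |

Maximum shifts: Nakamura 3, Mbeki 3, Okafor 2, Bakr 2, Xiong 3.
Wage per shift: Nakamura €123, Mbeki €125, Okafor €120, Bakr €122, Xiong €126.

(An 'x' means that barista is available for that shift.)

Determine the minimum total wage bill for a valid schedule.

€1103

Mon-PM can only be covered by Okafor, so that assignment is forced.
Wed-PM can only be covered by Nakamura and Okafor, so that assignment is forced.
Picking the cheapest available barista for each shift independently would cost €1094, but that ignores the shift limits.
An optimal schedule: Mon-PM→Okafor, Tue-AM→Mbeki, Tue-PM→Bakr+Nakamura, Wed-AM→Mbeki, Wed-PM→Okafor+Nakamura, Thu-AM→Nakamura, Thu-PM→Bakr.
Total: 120 + 125 + 122 + 123 + 125 + 120 + 123 + 123 + 122 = €1103.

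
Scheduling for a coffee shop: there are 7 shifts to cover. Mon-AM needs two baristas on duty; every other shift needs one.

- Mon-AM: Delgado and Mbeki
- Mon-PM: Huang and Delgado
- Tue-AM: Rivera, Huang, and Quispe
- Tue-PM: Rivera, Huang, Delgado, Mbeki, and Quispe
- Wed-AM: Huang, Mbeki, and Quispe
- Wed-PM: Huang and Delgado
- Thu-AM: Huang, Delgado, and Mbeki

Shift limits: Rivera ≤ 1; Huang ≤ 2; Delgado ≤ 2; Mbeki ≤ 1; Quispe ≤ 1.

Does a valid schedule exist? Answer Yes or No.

Total capacity is 1+2+2+1+1 = 7 but 8 worker-slots are needed — infeasible.

No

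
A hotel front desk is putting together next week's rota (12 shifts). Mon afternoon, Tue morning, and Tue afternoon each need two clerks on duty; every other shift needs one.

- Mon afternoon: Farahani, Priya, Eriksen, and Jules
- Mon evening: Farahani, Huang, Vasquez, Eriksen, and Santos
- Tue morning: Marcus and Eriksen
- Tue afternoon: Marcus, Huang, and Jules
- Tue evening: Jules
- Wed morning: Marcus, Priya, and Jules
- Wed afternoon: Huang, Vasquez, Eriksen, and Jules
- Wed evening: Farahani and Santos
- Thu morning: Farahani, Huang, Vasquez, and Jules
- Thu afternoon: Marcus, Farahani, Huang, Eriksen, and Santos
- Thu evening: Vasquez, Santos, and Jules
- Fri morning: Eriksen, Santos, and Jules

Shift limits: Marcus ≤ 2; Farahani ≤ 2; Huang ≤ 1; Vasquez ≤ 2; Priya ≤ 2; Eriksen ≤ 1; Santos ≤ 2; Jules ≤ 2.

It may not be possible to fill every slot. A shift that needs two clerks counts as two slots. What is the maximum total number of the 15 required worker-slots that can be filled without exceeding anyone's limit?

Total capacity across all clerks is 2+2+1+2+2+1+2+2 = 14, and 15 slots are needed, so at most 14 can be filled.
An assignment achieving 14: Mon afternoon→Farahani+Priya, Mon evening→Santos, Tue morning→Marcus+Eriksen, Tue afternoon→Marcus+Huang, Tue evening→Jules, Wed morning→Priya, Wed afternoon→Vasquez, Wed evening→Farahani, Thu morning→Jules, Thu evening→Vasquez, Fri morning→Santos.
Loads: Marcus 2/2, Farahani 2/2, Huang 1/1, Vasquez 2/2, Priya 2/2, Eriksen 1/1, Santos 2/2, Jules 2/2.

14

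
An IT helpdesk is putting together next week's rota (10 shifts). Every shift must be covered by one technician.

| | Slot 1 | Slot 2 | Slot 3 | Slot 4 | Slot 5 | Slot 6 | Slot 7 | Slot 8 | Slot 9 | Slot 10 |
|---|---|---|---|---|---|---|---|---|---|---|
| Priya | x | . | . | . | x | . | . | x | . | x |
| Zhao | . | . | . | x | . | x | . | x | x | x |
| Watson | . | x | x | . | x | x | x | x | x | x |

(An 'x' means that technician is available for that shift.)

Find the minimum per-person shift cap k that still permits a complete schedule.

4

With 3 technicians and 10 worker-slots to fill, someone must work at least ⌈10/3⌉ = 4 shifts, so k ≥ 4.
k = 4 works: Slot 1→Priya, Slot 2→Watson, Slot 3→Watson, Slot 4→Zhao, Slot 5→Priya, Slot 6→Zhao, Slot 7→Watson, Slot 8→Priya, Slot 9→Zhao, Slot 10→Priya.
Loads: Priya 4, Zhao 3, Watson 3 — all ≤ 4.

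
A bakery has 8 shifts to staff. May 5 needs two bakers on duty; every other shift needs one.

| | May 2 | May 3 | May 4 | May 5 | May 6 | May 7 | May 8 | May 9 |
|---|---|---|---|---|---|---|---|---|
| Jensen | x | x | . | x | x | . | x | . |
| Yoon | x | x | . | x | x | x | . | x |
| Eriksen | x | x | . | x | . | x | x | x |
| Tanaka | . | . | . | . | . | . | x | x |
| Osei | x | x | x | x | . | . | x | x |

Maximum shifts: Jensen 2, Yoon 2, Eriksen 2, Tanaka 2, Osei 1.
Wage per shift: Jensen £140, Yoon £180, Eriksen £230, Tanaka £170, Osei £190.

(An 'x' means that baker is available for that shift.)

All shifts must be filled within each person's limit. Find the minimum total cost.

£1630

May 4 can only be covered by Osei, so that assignment is forced.
Picking the cheapest available baker for each shift independently would cost £1420, but that ignores the shift limits.
An optimal schedule: May 2→Jensen, May 3→Eriksen, May 4→Osei, May 5→Yoon+Eriksen, May 6→Jensen, May 7→Yoon, May 8→Tanaka, May 9→Tanaka.
Total: 140 + 230 + 190 + 180 + 230 + 140 + 180 + 170 + 170 = £1630.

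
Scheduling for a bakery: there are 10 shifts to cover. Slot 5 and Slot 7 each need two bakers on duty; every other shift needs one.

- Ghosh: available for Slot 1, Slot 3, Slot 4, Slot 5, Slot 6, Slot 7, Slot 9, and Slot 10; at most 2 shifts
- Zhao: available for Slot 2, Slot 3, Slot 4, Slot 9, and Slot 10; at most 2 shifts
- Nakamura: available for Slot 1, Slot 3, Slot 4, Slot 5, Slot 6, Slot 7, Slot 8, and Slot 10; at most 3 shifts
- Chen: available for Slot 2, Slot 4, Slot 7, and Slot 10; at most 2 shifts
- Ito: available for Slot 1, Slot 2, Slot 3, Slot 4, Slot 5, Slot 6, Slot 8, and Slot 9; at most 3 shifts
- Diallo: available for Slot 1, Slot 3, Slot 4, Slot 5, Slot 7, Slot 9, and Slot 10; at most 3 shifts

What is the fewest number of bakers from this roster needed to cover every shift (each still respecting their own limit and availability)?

5

12 slots to fill and no one can take more than 3, so at least ⌈12/3⌉ = 4 bakers are needed.
Any 4 bakers together have capacity at most 3+3+3+2 = 11 < 12 slots, so 4 can never suffice.
Ghosh, Zhao, Nakamura, Chen, and Ito alone can cover everything: Slot 1→Ghosh, Slot 2→Zhao, Slot 3→Ito, Slot 4→Ito, Slot 5→Ghosh+Nakamura, Slot 6→Ito, Slot 7→Nakamura+Chen, Slot 8→Nakamura, Slot 9→Zhao, Slot 10→Chen.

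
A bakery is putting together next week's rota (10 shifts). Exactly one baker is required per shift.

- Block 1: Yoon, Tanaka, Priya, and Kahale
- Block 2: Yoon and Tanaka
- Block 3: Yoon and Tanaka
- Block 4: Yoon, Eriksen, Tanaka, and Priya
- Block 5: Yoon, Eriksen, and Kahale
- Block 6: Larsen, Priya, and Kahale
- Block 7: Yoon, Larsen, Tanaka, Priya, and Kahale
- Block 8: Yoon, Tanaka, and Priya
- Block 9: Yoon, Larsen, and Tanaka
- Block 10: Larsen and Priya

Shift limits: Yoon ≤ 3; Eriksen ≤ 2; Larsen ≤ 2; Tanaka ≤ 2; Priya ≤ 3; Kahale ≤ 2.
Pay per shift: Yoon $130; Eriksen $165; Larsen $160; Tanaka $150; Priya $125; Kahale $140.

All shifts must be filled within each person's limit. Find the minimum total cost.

Picking the cheapest available baker for each shift independently would cost $1270, but that ignores the shift limits.
An optimal schedule: Block 1→Kahale, Block 2→Yoon, Block 3→Yoon, Block 4→Tanaka, Block 5→Yoon, Block 6→Priya, Block 7→Kahale, Block 8→Priya, Block 9→Tanaka, Block 10→Priya.
Total: 140 + 130 + 130 + 150 + 130 + 125 + 140 + 125 + 150 + 125 = $1345.

$1345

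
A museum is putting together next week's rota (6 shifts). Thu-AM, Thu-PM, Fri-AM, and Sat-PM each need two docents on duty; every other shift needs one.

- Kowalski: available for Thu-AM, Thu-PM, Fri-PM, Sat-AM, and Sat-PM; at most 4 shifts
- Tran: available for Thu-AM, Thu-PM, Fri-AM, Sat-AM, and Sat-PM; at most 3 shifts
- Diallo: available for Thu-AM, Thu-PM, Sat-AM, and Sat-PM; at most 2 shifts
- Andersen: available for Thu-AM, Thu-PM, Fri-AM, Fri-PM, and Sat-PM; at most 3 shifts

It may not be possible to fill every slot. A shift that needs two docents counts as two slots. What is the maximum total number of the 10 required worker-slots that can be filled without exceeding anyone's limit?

Total capacity across all docents is 4+3+2+3 = 12, and 10 slots are needed, so at most 10 can be filled.
An assignment achieving 10: Thu-AM→Kowalski+Tran, Thu-PM→Kowalski+Tran, Fri-AM→Tran+Andersen, Fri-PM→Kowalski, Sat-AM→Kowalski, Sat-PM→Diallo+Andersen.
Loads: Kowalski 4/4, Tran 3/3, Diallo 1/2, Andersen 2/3.

10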